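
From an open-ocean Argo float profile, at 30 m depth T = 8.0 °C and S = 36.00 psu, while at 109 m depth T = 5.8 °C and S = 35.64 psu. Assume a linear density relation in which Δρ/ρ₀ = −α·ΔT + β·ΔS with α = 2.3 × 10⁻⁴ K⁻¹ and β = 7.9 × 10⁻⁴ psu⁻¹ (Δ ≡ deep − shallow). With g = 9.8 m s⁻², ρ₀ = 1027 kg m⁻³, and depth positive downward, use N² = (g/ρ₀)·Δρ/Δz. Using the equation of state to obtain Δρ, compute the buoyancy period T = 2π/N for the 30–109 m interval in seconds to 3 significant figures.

1.20 × 10³ s

ΔT = -2.2 K, ΔS = -0.36 psu (deep − shallow).
Δρ/ρ₀ = −αΔT + βΔS = 5.06 × 10⁻⁴ − 2.844 × 10⁻⁴ = 2.216 × 10⁻⁴, so Δρ ≈ 0.2276 kg m⁻³.
N² = (g/ρ₀)·Δρ/Δz = g·(Δρ/ρ₀)/Δz = 9.8 × 2.216 × 10⁻⁴ / 79 = 2.7490 × 10⁻⁵ s⁻².
N = √(2.7490 × 10⁻⁵) = 5.2431 × 10⁻³ rad s⁻¹ → T = 2π/N = 1.1984 × 10³ s ≈ 1.20 × 10³ s.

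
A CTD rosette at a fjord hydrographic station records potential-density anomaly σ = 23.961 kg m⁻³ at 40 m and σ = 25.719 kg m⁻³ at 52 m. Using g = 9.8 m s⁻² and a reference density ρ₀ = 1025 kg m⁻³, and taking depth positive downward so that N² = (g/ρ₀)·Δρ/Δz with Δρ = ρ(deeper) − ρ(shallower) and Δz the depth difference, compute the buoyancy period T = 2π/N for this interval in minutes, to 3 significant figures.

Δρ = 1025.719 − 1023.961 = 1.758 kg m⁻³ over Δz = 52 − 40 = 12 m.
N² = (9.8/1025) × (1.758/12) = 1.4007 × 10⁻³ s⁻².
N = √(1.4007 × 10⁻³) = 0.037426 rad s⁻¹, so T = 2π/N = 167.88 s = 2.7980 min ≈ 2.80 min.
Since Δρ > 0 the layer is stably stratified.

2.80 min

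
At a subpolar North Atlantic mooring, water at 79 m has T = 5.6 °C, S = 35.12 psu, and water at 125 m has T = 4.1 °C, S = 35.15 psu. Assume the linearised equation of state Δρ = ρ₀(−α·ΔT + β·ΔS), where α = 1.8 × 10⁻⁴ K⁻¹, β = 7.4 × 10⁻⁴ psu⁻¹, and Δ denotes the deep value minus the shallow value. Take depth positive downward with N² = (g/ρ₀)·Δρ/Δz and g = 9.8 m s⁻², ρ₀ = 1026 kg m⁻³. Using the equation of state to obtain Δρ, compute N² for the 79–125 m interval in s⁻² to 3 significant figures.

6.23 × 10⁻⁵ s⁻²

ΔT = -1.5 K, ΔS = +0.03 psu (deep − shallow).
Δρ/ρ₀ = −αΔT + βΔS = 2.70 × 10⁻⁴ + 2.22 × 10⁻⁵ = 2.922 × 10⁻⁴, so Δρ ≈ 0.2998 kg m⁻³.
N² = (g/ρ₀)·Δρ/Δz = g·(Δρ/ρ₀)/Δz = 9.8 × 2.922 × 10⁻⁴ / 46 = 6.2251 × 10⁻⁵ s⁻² ≈ 6.23 × 10⁻⁵ s⁻².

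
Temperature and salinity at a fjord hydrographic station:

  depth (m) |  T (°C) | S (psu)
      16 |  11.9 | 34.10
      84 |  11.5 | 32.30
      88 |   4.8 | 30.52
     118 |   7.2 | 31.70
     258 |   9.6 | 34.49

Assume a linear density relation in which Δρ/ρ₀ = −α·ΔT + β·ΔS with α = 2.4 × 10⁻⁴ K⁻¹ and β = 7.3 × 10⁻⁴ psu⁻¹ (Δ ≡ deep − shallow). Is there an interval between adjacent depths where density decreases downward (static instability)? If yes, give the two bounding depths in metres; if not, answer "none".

Evaluate Δρ/ρ₀ = −αΔT + βΔS across each adjacent pair:
  16–84 m: −αΔT+βΔS = −(2.4 × 10⁻⁴)(-0.4)+(7.3 × 10⁻⁴)(-1.80) = -1.2 × 10⁻³ → UNSTABLE
  84–88 m: −αΔT+βΔS = −(2.4 × 10⁻⁴)(-6.7)+(7.3 × 10⁻⁴)(-1.78) = 3.1 × 10⁻⁴ → stable
  88–118 m: −αΔT+βΔS = −(2.4 × 10⁻⁴)(+2.4)+(7.3 × 10⁻⁴)(+1.18) = 2.9 × 10⁻⁴ → stable
  118–258 m: −αΔT+βΔS = −(2.4 × 10⁻⁴)(+2.4)+(7.3 × 10⁻⁴)(+2.79) = 1.5 × 10⁻³ → stable
The 16–84 m interval has Δρ < 0: lighter water underlies denser water.

16–84 m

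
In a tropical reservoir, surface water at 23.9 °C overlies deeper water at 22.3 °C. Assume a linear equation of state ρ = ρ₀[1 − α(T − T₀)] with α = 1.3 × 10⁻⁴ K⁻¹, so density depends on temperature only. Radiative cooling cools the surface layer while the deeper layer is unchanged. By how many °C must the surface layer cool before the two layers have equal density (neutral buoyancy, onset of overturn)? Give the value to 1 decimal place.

1.6 °C

With temperature the only control, equal density requires T_surf′ = T_deep.
T_surf′ = 22.3 °C.
Cooling required: 23.9 − 22.3 = 1.6 °C.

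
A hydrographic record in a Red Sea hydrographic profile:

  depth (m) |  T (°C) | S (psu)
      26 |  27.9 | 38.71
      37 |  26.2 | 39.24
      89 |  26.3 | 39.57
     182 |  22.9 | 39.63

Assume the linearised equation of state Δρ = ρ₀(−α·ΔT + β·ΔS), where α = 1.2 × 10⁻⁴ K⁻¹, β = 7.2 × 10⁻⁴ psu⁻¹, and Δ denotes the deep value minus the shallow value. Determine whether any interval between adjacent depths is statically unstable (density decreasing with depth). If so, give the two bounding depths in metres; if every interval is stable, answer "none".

none

Evaluate Δρ/ρ₀ = −αΔT + βΔS across each adjacent pair:
  26–37 m: −αΔT+βΔS = −(1.2 × 10⁻⁴)(-1.7)+(7.2 × 10⁻⁴)(+0.53) = 5.9 × 10⁻⁴ → stable
  37–89 m: −αΔT+βΔS = −(1.2 × 10⁻⁴)(+0.1)+(7.2 × 10⁻⁴)(+0.33) = 2.3 × 10⁻⁴ → stable
  89–182 m: −αΔT+βΔS = −(1.2 × 10⁻⁴)(-3.4)+(7.2 × 10⁻⁴)(+0.06) = 4.5 × 10⁻⁴ → stable
Every interval has Δρ > 0: the column is stably stratified throughout.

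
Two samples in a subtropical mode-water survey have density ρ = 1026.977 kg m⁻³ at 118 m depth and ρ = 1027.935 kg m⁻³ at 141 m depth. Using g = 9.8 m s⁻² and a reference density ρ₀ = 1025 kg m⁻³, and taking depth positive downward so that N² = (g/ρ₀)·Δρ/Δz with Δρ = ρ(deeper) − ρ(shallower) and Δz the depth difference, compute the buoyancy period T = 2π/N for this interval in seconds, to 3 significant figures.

315 s

Δρ = 1027.935 − 1026.977 = 0.958 kg m⁻³ over Δz = 141 − 118 = 23 m.
N² = (9.8/1025) × (0.958/23) = 3.9824 × 10⁻⁴ s⁻².
N = √(3.9824 × 10⁻⁴) = 0.019956 rad s⁻¹, so T = 2π/N = 314.85 s ≈ 315 s.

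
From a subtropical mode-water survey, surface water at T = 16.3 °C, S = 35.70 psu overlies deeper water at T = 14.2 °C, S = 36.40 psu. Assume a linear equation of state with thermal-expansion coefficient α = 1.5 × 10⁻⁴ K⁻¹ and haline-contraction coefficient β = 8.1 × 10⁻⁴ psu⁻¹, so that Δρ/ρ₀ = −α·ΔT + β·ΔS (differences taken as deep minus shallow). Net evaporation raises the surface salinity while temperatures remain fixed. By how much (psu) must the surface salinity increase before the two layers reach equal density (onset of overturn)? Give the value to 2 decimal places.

1.09 psu

Neutral buoyancy requires −α(T_deep − T_surf) + β(S_deep − S_surf′) = 0.
S_surf′ = S_deep − (α/β)·ΔT = 36.40 − (1.5 × 10⁻⁴/8.1 × 10⁻⁴)·(-2.1) = 36.7889 psu.
Increase required: 36.7889 − 35.70 = 1.0889 psu.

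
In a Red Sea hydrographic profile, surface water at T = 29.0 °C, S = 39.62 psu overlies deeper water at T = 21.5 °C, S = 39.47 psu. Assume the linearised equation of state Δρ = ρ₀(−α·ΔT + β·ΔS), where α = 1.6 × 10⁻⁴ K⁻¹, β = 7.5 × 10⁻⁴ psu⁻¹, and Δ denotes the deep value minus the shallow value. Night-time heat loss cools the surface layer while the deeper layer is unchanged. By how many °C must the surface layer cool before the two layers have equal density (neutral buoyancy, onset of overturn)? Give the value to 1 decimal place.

6.8 °C

Neutral buoyancy requires Δρ = 0, i.e. −α(T_deep − T_surf′) + β(S_deep − S_surf) = 0.
T_surf′ = T_deep − (β/α)·ΔS = 21.5 − (7.5 × 10⁻⁴/1.6 × 10⁻⁴)·(-0.15) = 22.203 °C.
Cooling required: 29.0 − (22.203) = 6.797 °C.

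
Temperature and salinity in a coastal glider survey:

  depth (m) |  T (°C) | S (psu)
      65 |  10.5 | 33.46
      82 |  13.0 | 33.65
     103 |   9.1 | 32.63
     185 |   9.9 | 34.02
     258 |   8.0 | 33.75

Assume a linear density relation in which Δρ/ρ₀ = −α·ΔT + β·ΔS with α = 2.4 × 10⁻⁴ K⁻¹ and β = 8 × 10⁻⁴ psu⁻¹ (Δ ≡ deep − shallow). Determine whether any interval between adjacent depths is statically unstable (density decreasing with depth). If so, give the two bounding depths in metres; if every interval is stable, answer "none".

65–82 m

Evaluate Δρ/ρ₀ = −αΔT + βΔS across each adjacent pair:
  65–82 m: −αΔT+βΔS = −(2.4 × 10⁻⁴)(+2.5)+(8 × 10⁻⁴)(+0.19) = -4.5 × 10⁻⁴ → UNSTABLE
  82–103 m: −αΔT+βΔS = −(2.4 × 10⁻⁴)(-3.9)+(8 × 10⁻⁴)(-1.02) = 1.2 × 10⁻⁴ → stable
  103–185 m: −αΔT+βΔS = −(2.4 × 10⁻⁴)(+0.8)+(8 × 10⁻⁴)(+1.39) = 9.2 × 10⁻⁴ → stable
  185–258 m: −αΔT+βΔS = −(2.4 × 10⁻⁴)(-1.9)+(8 × 10⁻⁴)(-0.27) = 2.4 × 10⁻⁴ → stable
The 65–82 m interval has Δρ < 0: lighter water underlies denser water.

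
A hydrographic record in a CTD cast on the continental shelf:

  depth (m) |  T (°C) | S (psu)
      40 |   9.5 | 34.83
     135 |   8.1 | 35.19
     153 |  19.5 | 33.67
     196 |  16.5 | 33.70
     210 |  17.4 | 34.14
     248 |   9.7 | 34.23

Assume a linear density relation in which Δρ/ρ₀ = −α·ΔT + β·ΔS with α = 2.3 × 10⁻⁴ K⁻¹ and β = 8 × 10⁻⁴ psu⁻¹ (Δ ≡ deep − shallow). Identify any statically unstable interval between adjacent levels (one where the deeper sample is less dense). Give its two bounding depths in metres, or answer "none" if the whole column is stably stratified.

Evaluate Δρ/ρ₀ = −αΔT + βΔS across each adjacent pair:
  40–135 m: −αΔT+βΔS = −(2.3 × 10⁻⁴)(-1.4)+(8 × 10⁻⁴)(+0.36) = 6.1 × 10⁻⁴ → stable
  135–153 m: −αΔT+βΔS = −(2.3 × 10⁻⁴)(+11.4)+(8 × 10⁻⁴)(-1.52) = -3.8 × 10⁻³ → UNSTABLE
  153–196 m: −αΔT+βΔS = −(2.3 × 10⁻⁴)(-3.0)+(8 × 10⁻⁴)(+0.03) = 7.1 × 10⁻⁴ → stable
  196–210 m: −αΔT+βΔS = −(2.3 × 10⁻⁴)(+0.9)+(8 × 10⁻⁴)(+0.44) = 1.5 × 10⁻⁴ → stable
  210–248 m: −αΔT+βΔS = −(2.3 × 10⁻⁴)(-7.7)+(8 × 10⁻⁴)(+0.09) = 1.8 × 10⁻³ → stable
The 135–153 m interval has Δρ < 0: lighter water underlies denser water.

135–153 m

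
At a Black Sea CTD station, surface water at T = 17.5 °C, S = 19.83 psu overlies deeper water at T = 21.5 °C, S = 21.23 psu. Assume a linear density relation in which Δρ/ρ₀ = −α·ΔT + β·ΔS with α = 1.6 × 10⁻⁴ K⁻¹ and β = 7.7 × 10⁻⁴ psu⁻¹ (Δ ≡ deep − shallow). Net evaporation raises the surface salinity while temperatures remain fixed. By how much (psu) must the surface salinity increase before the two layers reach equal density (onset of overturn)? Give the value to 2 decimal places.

Neutral buoyancy requires −α(T_deep − T_surf) + β(S_deep − S_surf′) = 0.
S_surf′ = S_deep − (α/β)·ΔT = 21.23 − (1.6 × 10⁻⁴/7.7 × 10⁻⁴)·(+4.0) = 20.3988 psu.
Increase required: 20.3988 − 19.83 = 0.5688 psu.

0.57 psu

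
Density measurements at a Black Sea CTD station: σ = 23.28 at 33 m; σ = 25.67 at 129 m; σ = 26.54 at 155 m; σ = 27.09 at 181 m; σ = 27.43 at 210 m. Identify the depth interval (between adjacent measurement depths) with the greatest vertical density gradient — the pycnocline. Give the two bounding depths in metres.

Compute the density gradient over each adjacent pair:
  33–129 m: Δρ/Δz = 2.39/96 = 0.025 kg m⁻⁴
  129–155 m: Δρ/Δz = 0.87/26 = 0.033 kg m⁻⁴
  155–181 m: Δρ/Δz = 0.55/26 = 0.021 kg m⁻⁴
  181–210 m: Δρ/Δz = 0.34/29 = 0.012 kg m⁻⁴
The largest gradient is in the 129–155 m interval — the pycnocline.

129–155 m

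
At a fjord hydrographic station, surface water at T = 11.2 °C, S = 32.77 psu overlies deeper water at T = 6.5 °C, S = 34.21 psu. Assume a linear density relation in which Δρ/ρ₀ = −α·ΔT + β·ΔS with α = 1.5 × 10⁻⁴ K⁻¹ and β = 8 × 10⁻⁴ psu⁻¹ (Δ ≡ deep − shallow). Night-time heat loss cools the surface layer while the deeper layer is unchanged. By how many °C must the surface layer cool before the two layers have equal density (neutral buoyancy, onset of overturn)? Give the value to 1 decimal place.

Neutral buoyancy requires Δρ = 0, i.e. −α(T_deep − T_surf′) + β(S_deep − S_surf) = 0.
T_surf′ = T_deep − (β/α)·ΔS = 6.5 − (8 × 10⁻⁴/1.5 × 10⁻⁴)·(+1.44) = -1.180 °C.
Cooling required: 11.2 − (-1.180) = 12.380 °C.

12.4 °C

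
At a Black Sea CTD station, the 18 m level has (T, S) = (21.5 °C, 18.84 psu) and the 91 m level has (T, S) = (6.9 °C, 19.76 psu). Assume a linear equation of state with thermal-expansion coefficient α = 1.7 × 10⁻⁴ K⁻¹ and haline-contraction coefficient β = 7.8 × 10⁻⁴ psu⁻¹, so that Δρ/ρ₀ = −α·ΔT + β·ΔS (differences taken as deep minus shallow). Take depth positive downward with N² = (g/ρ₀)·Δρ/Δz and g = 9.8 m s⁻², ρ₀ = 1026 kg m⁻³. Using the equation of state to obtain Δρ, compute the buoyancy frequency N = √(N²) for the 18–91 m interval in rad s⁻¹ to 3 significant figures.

0.0207 rad s⁻¹

ΔT = -14.6 K, ΔS = +0.92 psu (deep − shallow).
Δρ/ρ₀ = −αΔT + βΔS = 2.482 × 10⁻³ + 7.176 × 10⁻⁴ = 3.1996 × 10⁻³, so Δρ ≈ 3.283 kg m⁻³.
N² = (g/ρ₀)·Δρ/Δz = g·(Δρ/ρ₀)/Δz = 9.8 × 3.1996 × 10⁻³ / 73 = 4.2954 × 10⁻⁴ s⁻².
N = √(4.2954 × 10⁻⁴) = 0.020725 rad s⁻¹ ≈ 0.0207 rad s⁻¹.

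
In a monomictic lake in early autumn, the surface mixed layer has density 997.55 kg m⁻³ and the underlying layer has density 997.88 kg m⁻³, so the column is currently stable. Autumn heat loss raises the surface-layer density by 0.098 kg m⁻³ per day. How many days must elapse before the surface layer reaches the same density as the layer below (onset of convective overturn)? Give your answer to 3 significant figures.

3.37 days

Density deficit of the surface layer: 997.88 − 997.55 = 0.33 kg m⁻³.
Required change = 0.33 / 0.098 = 3.37 days.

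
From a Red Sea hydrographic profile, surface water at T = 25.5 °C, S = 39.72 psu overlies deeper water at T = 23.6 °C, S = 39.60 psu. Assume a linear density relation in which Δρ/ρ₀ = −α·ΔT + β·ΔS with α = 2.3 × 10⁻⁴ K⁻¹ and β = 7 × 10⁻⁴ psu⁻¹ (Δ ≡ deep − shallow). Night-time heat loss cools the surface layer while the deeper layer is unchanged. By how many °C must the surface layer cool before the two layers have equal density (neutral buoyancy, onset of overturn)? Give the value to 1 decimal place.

1.5 °C

Neutral buoyancy requires Δρ = 0, i.e. −α(T_deep − T_surf′) + β(S_deep − S_surf) = 0.
T_surf′ = T_deep − (β/α)·ΔS = 23.6 − (7 × 10⁻⁴/2.3 × 10⁻⁴)·(-0.12) = 23.965 °C.
Cooling required: 25.5 − (23.965) = 1.535 °C.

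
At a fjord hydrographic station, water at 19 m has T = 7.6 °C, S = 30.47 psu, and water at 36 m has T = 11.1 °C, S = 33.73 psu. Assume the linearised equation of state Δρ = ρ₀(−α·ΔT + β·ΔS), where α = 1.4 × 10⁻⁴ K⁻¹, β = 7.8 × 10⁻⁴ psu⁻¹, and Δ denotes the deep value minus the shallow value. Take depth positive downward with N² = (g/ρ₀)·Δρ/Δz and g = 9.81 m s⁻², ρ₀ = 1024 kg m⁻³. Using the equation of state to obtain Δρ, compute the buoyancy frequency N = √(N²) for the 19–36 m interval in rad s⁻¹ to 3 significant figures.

0.0344 rad s⁻¹

ΔT = +3.5 K, ΔS = +3.26 psu (deep − shallow).
Δρ/ρ₀ = −αΔT + βΔS = -4.90 × 10⁻⁴ + 2.5428 × 10⁻³ = 2.0528 × 10⁻³, so Δρ ≈ 2.102 kg m⁻³.
N² = (g/ρ₀)·Δρ/Δz = g·(Δρ/ρ₀)/Δz = 9.81 × 2.0528 × 10⁻³ / 17 = 1.1846 × 10⁻³ s⁻².
N = √(1.1846 × 10⁻³) = 0.034418 rad s⁻¹ ≈ 0.0344 rad s⁻¹.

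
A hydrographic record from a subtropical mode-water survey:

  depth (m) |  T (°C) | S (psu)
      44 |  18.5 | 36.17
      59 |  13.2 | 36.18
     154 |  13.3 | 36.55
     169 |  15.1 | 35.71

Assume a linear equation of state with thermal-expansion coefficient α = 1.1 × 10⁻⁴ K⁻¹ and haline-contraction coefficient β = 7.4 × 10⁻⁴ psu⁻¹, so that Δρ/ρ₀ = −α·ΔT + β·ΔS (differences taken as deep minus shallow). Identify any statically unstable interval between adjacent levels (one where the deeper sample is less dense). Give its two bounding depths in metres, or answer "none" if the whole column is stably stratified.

154–169 m

Evaluate Δρ/ρ₀ = −αΔT + βΔS across each adjacent pair:
  44–59 m: −αΔT+βΔS = −(1.1 × 10⁻⁴)(-5.3)+(7.4 × 10⁻⁴)(+0.01) = 5.9 × 10⁻⁴ → stable
  59–154 m: −αΔT+βΔS = −(1.1 × 10⁻⁴)(+0.1)+(7.4 × 10⁻⁴)(+0.37) = 2.6 × 10⁻⁴ → stable
  154–169 m: −αΔT+βΔS = −(1.1 × 10⁻⁴)(+1.8)+(7.4 × 10⁻⁴)(-0.84) = -8.2 × 10⁻⁴ → UNSTABLE
The 154–169 m interval has Δρ < 0: lighter water underlies denser water.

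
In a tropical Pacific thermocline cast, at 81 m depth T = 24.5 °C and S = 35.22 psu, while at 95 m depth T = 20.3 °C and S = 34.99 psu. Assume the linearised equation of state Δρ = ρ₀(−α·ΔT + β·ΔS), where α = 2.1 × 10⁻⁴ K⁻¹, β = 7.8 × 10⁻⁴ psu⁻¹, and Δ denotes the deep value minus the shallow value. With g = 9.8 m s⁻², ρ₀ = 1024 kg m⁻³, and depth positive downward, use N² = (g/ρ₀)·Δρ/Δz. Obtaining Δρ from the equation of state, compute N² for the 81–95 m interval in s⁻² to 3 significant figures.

4.92 × 10⁻⁴ s⁻²

ΔT = -4.2 K, ΔS = -0.23 psu (deep − shallow).
Δρ/ρ₀ = −αΔT + βΔS = 8.82 × 10⁻⁴ − 1.794 × 10⁻⁴ = 7.026 × 10⁻⁴, so Δρ ≈ 0.7195 kg m⁻³.
N² = (g/ρ₀)·Δρ/Δz = g·(Δρ/ρ₀)/Δz = 9.8 × 7.026 × 10⁻⁴ / 14 = 4.9182 × 10⁻⁴ s⁻² ≈ 4.92 × 10⁻⁴ s⁻².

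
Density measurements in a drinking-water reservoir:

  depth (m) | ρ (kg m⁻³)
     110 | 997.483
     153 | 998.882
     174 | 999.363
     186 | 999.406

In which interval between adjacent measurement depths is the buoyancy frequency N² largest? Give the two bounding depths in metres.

110–153 m

Compute the density gradient over each adjacent pair:
  110–153 m: Δρ/Δz = 1.399/43 = 0.033 kg m⁻⁴
  153–174 m: Δρ/Δz = 0.481/21 = 0.023 kg m⁻⁴
  174–186 m: Δρ/Δz = 0.043/12 = 3.6 × 10⁻³ kg m⁻⁴
The largest gradient is in the 110–153 m interval — the pycnocline.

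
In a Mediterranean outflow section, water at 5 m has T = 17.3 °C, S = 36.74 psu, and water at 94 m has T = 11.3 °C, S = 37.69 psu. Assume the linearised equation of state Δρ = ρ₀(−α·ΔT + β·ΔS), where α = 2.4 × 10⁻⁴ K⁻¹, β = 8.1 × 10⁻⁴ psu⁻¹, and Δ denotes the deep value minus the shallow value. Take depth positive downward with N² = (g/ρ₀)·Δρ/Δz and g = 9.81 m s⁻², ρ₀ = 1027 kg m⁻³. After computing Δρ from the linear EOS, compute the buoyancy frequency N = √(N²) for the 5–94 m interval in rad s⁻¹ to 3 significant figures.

0.0156 rad s⁻¹

ΔT = -6.0 K, ΔS = +0.95 psu (deep − shallow).
Δρ/ρ₀ = −αΔT + βΔS = 1.44 × 10⁻³ + 7.695 × 10⁻⁴ = 2.2095 × 10⁻³, so Δρ ≈ 2.269 kg m⁻³.
N² = (g/ρ₀)·Δρ/Δz = g·(Δρ/ρ₀)/Δz = 9.81 × 2.2095 × 10⁻³ / 89 = 2.4354 × 10⁻⁴ s⁻².
N = √(2.4354 × 10⁻⁴) = 0.015606 rad s⁻¹ ≈ 0.0156 rad s⁻¹.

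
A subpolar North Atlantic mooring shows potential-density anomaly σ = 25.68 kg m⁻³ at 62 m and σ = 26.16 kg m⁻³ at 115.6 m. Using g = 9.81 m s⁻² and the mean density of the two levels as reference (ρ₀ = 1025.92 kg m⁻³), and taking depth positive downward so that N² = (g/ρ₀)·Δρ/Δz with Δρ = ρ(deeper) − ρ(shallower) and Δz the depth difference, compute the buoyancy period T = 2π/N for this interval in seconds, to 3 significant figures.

679 s

Δρ = 1026.16 − 1025.68 = 0.48 kg m⁻³ over Δz = 115.6 − 62 = 53.6 m.
N² = (9.81/1025.92) × (0.48/53.6) = 8.5631 × 10⁻⁵ s⁻².
N = √(8.5631 × 10⁻⁵) = 9.2537 × 10⁻³ rad s⁻¹, so T = 2π/N = 678.99 s ≈ 679 s.
N² > 0, so the interval is statically stable.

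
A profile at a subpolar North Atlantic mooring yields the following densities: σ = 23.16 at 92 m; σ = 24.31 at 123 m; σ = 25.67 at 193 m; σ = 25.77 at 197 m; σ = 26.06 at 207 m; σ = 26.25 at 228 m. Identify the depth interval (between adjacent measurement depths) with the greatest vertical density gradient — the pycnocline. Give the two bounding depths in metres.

Compute the density gradient over each adjacent pair:
  92–123 m: Δρ/Δz = 1.15/31 = 0.037 kg m⁻⁴
  123–193 m: Δρ/Δz = 1.36/70 = 0.019 kg m⁻⁴
  193–197 m: Δρ/Δz = 0.10/4 = 0.025 kg m⁻⁴
  197–207 m: Δρ/Δz = 0.29/10 = 0.029 kg m⁻⁴
  207–228 m: Δρ/Δz = 0.19/21 = 9.0 × 10⁻³ kg m⁻⁴
The largest gradient is in the 92–123 m interval — the pycnocline.

92–123 m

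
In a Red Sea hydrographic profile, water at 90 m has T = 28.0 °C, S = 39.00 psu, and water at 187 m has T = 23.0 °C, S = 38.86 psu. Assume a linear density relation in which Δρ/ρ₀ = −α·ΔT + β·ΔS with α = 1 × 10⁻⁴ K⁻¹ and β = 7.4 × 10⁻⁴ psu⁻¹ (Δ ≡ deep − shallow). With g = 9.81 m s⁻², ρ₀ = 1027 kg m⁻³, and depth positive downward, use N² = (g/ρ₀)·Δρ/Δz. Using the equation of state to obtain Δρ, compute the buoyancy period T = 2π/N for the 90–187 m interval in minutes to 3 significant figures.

16.5 min

ΔT = -5.0 K, ΔS = -0.14 psu (deep − shallow).
Δρ/ρ₀ = −αΔT + βΔS = 5.00 × 10⁻⁴ − 1.036 × 10⁻⁴ = 3.964 × 10⁻⁴, so Δρ ≈ 0.4071 kg m⁻³.
N² = (g/ρ₀)·Δρ/Δz = g·(Δρ/ρ₀)/Δz = 9.81 × 3.964 × 10⁻⁴ / 97 = 4.0090 × 10⁻⁵ s⁻².
N = √(4.0090 × 10⁻⁵) = 6.3317 × 10⁻³ rad s⁻¹ → T = 2π/N = 992.34 s = 16.539 min ≈ 16.5 min.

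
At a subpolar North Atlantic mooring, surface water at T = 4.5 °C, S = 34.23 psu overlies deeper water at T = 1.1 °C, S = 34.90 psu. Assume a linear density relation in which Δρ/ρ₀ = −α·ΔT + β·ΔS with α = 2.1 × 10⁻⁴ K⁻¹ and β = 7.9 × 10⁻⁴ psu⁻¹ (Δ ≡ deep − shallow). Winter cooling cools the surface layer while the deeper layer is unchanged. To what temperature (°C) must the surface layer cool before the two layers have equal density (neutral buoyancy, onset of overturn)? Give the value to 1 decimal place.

Neutral buoyancy requires Δρ = 0, i.e. −α(T_deep − T_surf′) + β(S_deep − S_surf) = 0.
T_surf′ = T_deep − (β/α)·ΔS = 1.1 − (7.9 × 10⁻⁴/2.1 × 10⁻⁴)·(+0.67) = -1.420 °C.
Cooling required: 4.5 − (-1.420) = 5.920 °C.

-1.4 °C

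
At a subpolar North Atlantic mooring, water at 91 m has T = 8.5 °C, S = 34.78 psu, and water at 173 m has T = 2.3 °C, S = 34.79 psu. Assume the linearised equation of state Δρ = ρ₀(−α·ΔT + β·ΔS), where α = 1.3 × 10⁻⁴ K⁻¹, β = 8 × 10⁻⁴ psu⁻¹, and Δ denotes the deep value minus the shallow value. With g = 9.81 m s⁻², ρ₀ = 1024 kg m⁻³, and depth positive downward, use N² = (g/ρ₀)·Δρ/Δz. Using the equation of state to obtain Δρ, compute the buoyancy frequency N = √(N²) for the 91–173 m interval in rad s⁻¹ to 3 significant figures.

9.87 × 10⁻³ rad s⁻¹

ΔT = -6.2 K, ΔS = +0.01 psu (deep − shallow).
Δρ/ρ₀ = −αΔT + βΔS = 8.06 × 10⁻⁴ + 8.00 × 10⁻⁶ = 8.14 × 10⁻⁴, so Δρ ≈ 0.8335 kg m⁻³.
N² = (g/ρ₀)·Δρ/Δz = g·(Δρ/ρ₀)/Δz = 9.81 × 8.14 × 10⁻⁴ / 82 = 9.7382 × 10⁻⁵ s⁻².
N = √(9.7382 × 10⁻⁵) = 9.8682 × 10⁻³ rad s⁻¹ ≈ 9.87 × 10⁻³ rad s⁻¹.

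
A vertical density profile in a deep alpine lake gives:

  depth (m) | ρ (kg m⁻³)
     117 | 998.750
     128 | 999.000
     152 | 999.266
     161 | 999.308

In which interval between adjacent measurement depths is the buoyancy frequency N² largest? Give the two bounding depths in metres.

117–128 m

Compute the density gradient over each adjacent pair:
  117–128 m: Δρ/Δz = 0.250/11 = 0.023 kg m⁻⁴
  128–152 m: Δρ/Δz = 0.266/24 = 0.011 kg m⁻⁴
  152–161 m: Δρ/Δz = 0.042/9 = 4.7 × 10⁻³ kg m⁻⁴
The largest gradient is in the 117–128 m interval — the pycnocline.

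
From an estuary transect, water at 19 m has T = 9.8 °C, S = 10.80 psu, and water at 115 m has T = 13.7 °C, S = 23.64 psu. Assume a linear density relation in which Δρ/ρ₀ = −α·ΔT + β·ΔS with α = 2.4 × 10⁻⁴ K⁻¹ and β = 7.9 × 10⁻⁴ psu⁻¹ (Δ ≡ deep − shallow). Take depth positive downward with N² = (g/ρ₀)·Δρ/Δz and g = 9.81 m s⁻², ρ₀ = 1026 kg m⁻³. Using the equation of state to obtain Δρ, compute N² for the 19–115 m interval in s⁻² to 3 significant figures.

ΔT = +3.9 K, ΔS = +12.84 psu (deep − shallow).
Δρ/ρ₀ = −αΔT + βΔS = -9.36 × 10⁻⁴ + 0.0101436 = 9.2076 × 10⁻³, so Δρ ≈ 9.447 kg m⁻³.
N² = (g/ρ₀)·Δρ/Δz = g·(Δρ/ρ₀)/Δz = 9.81 × 9.2076 × 10⁻³ / 96 = 9.4090 × 10⁻⁴ s⁻² ≈ 9.41 × 10⁻⁴ s⁻².

9.41 × 10⁻⁴ s⁻²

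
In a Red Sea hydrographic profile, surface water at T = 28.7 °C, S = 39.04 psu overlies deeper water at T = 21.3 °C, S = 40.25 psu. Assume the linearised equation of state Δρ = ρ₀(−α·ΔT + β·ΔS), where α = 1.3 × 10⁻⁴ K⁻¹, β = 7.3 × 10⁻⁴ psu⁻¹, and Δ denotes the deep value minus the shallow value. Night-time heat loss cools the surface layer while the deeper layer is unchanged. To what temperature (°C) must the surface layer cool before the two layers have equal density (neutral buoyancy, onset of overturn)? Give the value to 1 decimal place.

Neutral buoyancy requires Δρ = 0, i.e. −α(T_deep − T_surf′) + β(S_deep − S_surf) = 0.
T_surf′ = T_deep − (β/α)·ΔS = 21.3 − (7.3 × 10⁻⁴/1.3 × 10⁻⁴)·(+1.21) = 14.505 °C.
Cooling required: 28.7 − (14.505) = 14.195 °C.

14.5 °C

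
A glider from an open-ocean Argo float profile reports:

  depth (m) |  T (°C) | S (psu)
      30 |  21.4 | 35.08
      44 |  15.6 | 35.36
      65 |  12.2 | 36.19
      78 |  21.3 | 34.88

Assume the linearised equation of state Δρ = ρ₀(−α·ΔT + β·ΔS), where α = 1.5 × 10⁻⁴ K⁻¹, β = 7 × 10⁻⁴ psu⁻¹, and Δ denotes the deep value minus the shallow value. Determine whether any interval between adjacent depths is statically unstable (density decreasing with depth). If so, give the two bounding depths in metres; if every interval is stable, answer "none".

Evaluate Δρ/ρ₀ = −αΔT + βΔS across each adjacent pair:
  30–44 m: −αΔT+βΔS = −(1.5 × 10⁻⁴)(-5.8)+(7 × 10⁻⁴)(+0.28) = 1.1 × 10⁻³ → stable
  44–65 m: −αΔT+βΔS = −(1.5 × 10⁻⁴)(-3.4)+(7 × 10⁻⁴)(+0.83) = 1.1 × 10⁻³ → stable
  65–78 m: −αΔT+βΔS = −(1.5 × 10⁻⁴)(+9.1)+(7 × 10⁻⁴)(-1.31) = -2.3 × 10⁻³ → UNSTABLE
The 65–78 m interval has Δρ < 0: lighter water underlies denser water.

65–78 m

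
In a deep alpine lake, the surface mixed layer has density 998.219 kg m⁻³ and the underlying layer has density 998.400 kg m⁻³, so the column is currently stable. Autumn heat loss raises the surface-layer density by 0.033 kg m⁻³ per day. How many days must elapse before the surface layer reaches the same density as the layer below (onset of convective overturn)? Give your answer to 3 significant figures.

5.48 days

Density deficit of the surface layer: 998.400 − 998.219 = 0.181 kg m⁻³.
Required change = 0.181 / 0.033 = 5.48 days.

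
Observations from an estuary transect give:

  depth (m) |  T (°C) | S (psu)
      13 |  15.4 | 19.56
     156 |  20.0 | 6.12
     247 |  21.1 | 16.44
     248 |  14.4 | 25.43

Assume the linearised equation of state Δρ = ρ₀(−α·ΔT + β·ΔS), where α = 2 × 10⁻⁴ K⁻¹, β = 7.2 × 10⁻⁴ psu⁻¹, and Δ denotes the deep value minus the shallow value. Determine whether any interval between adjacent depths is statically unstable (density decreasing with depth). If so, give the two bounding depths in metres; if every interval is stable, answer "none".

13–156 m

Evaluate Δρ/ρ₀ = −αΔT + βΔS across each adjacent pair:
  13–156 m: −αΔT+βΔS = −(2 × 10⁻⁴)(+4.6)+(7.2 × 10⁻⁴)(-13.44) = -0.011 → UNSTABLE
  156–247 m: −αΔT+βΔS = −(2 × 10⁻⁴)(+1.1)+(7.2 × 10⁻⁴)(+10.32) = 7.2 × 10⁻³ → stable
  247–248 m: −αΔT+βΔS = −(2 × 10⁻⁴)(-6.7)+(7.2 × 10⁻⁴)(+8.99) = 7.8 × 10⁻³ → stable
The 13–156 m interval has Δρ < 0: lighter water underlies denser water.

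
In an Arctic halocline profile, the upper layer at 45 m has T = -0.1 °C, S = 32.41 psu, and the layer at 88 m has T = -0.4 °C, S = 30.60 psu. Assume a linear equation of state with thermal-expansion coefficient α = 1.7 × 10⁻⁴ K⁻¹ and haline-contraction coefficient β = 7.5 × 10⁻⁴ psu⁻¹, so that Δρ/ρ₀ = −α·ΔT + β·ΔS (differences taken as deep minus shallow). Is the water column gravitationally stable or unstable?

ΔT = -0.4 − -0.1 = -0.3 K and ΔS = 30.60 − 32.41 = -1.81 psu (deep − shallow).
−αΔT = 5.10 × 10⁻⁵; βΔS = -1.3575 × 10⁻³; sum Δρ/ρ₀ = -1.3065 × 10⁻³.
Δρ/ρ₀ < 0, so Δρ < 0: deeper water is lighter → statically unstable; the column would overturn.

unstable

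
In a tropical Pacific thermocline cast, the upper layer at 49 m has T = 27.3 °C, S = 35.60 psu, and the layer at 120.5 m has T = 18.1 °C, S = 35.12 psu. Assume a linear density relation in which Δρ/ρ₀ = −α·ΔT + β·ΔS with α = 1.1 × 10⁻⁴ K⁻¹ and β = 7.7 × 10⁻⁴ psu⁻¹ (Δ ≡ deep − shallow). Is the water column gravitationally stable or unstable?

ΔT = 18.1 − 27.3 = -9.2 K and ΔS = 35.12 − 35.60 = -0.48 psu (deep − shallow).
−αΔT = 1.012 × 10⁻³; βΔS = -3.696 × 10⁻⁴; sum Δρ/ρ₀ = 6.424 × 10⁻⁴.
Δρ/ρ₀ > 0, so Δρ > 0: deeper water is denser → statically stable.

stable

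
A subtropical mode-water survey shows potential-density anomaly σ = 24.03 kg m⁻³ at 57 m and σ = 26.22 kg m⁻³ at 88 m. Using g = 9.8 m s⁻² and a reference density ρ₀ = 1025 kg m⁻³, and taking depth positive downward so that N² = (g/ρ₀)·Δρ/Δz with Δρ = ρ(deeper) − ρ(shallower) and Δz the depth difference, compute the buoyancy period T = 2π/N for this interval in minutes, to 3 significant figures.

4.03 min

Δρ = 1026.22 − 1024.03 = 2.19 kg m⁻³ over Δz = 88 − 57 = 31 m.
N² = (9.8/1025) × (2.19/31) = 6.7544 × 10⁻⁴ s⁻².
N = √(6.7544 × 10⁻⁴) = 0.025989 rad s⁻¹, so T = 2π/N = 241.76 s = 4.0293 min ≈ 4.03 min.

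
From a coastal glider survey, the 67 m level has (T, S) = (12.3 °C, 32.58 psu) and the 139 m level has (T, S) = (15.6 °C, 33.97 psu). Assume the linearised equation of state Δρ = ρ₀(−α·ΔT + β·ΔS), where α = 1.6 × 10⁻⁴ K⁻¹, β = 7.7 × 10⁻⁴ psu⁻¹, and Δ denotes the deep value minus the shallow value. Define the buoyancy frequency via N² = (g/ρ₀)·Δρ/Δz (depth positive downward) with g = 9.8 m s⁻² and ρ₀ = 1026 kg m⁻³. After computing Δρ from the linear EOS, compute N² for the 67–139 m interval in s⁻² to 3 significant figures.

ΔT = +3.3 K, ΔS = +1.39 psu (deep − shallow).
Δρ/ρ₀ = −αΔT + βΔS = -5.28 × 10⁻⁴ + 1.0703 × 10⁻³ = 5.423 × 10⁻⁴, so Δρ ≈ 0.5564 kg m⁻³.
N² = (g/ρ₀)·Δρ/Δz = g·(Δρ/ρ₀)/Δz = 9.8 × 5.423 × 10⁻⁴ / 72 = 7.3813 × 10⁻⁵ s⁻² ≈ 7.38 × 10⁻⁵ s⁻².

7.38 × 10⁻⁵ s⁻²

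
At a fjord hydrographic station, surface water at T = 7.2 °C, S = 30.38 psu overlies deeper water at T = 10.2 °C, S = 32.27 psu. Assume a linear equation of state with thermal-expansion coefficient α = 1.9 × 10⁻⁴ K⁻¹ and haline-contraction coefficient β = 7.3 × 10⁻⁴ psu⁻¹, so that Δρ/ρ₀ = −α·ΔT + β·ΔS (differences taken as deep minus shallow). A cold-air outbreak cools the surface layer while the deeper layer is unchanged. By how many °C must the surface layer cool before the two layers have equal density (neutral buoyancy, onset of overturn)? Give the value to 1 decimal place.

4.3 °C

Neutral buoyancy requires Δρ = 0, i.e. −α(T_deep − T_surf′) + β(S_deep − S_surf) = 0.
T_surf′ = T_deep − (β/α)·ΔS = 10.2 − (7.3 × 10⁻⁴/1.9 × 10⁻⁴)·(+1.89) = 2.938 °C.
Cooling required: 7.2 − (2.938) = 4.262 °C.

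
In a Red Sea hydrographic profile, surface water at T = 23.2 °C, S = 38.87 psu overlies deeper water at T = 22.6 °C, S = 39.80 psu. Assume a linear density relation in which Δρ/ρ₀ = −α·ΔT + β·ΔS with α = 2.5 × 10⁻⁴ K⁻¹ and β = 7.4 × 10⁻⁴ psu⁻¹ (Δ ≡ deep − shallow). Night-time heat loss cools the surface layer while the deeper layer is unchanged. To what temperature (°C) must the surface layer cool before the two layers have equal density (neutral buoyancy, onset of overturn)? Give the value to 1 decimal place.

19.8 °C

Neutral buoyancy requires Δρ = 0, i.e. −α(T_deep − T_surf′) + β(S_deep − S_surf) = 0.
T_surf′ = T_deep − (β/α)·ΔS = 22.6 − (7.4 × 10⁻⁴/2.5 × 10⁻⁴)·(+0.93) = 19.847 °C.
Cooling required: 23.2 − (19.847) = 3.353 °C.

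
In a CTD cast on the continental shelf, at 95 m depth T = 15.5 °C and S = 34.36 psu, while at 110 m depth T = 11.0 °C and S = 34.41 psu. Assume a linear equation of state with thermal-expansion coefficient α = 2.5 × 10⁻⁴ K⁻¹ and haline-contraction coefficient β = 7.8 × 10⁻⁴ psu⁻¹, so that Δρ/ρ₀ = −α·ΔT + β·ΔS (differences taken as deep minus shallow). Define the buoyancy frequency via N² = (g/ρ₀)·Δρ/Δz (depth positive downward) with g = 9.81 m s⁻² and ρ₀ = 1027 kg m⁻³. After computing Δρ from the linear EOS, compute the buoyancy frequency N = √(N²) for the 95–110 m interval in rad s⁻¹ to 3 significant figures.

0.0276 rad s⁻¹

ΔT = -4.5 K, ΔS = +0.05 psu (deep − shallow).
Δρ/ρ₀ = −αΔT + βΔS = 1.125 × 10⁻³ + 3.90 × 10⁻⁵ = 1.164 × 10⁻³, so Δρ ≈ 1.195 kg m⁻³.
N² = (g/ρ₀)·Δρ/Δz = g·(Δρ/ρ₀)/Δz = 9.81 × 1.164 × 10⁻³ / 15 = 7.6126 × 10⁻⁴ s⁻².
N = √(7.6126 × 10⁻⁴) = 0.027591 rad s⁻¹ ≈ 0.0276 rad s⁻¹.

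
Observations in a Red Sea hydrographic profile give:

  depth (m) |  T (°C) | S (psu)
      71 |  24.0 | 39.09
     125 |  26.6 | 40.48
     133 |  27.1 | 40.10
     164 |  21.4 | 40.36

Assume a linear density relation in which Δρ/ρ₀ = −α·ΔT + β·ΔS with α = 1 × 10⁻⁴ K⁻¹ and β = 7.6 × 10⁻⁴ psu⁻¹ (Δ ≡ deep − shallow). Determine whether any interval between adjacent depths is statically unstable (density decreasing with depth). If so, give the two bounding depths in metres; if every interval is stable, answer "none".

Evaluate Δρ/ρ₀ = −αΔT + βΔS across each adjacent pair:
  71–125 m: −αΔT+βΔS = −(1 × 10⁻⁴)(+2.6)+(7.6 × 10⁻⁴)(+1.39) = 8.0 × 10⁻⁴ → stable
  125–133 m: −αΔT+βΔS = −(1 × 10⁻⁴)(+0.5)+(7.6 × 10⁻⁴)(-0.38) = -3.4 × 10⁻⁴ → UNSTABLE
  133–164 m: −αΔT+βΔS = −(1 × 10⁻⁴)(-5.7)+(7.6 × 10⁻⁴)(+0.26) = 7.7 × 10⁻⁴ → stable
The 125–133 m interval has Δρ < 0: lighter water underlies denser water.

125–133 m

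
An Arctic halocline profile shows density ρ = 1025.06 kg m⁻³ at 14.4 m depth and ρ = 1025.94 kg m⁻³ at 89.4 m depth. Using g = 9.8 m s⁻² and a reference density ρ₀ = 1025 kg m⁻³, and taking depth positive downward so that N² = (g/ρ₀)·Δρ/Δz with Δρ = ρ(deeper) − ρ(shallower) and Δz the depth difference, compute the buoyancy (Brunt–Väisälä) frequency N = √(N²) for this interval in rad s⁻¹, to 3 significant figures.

0.0106 rad s⁻¹

Δρ = 1025.94 − 1025.06 = 0.88 kg m⁻³ over Δz = 89.4 − 14.4 = 75 m.
N² = (9.8/1025) × (0.88/75) = 1.1218 × 10⁻⁴ s⁻².
N = √(1.1218 × 10⁻⁴) = 0.010592 rad s⁻¹ ≈ 0.0106 rad s⁻¹.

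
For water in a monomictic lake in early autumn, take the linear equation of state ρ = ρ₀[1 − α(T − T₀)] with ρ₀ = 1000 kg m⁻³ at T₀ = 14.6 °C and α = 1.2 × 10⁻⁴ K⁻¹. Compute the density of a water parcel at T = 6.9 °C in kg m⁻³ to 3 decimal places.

1000.924 kg m⁻³

T − T₀ = -7.7 K.
Bracket = 1 − α·(-7.7) = 1 + (9.24 × 10⁻⁴) = 1.0009240.
ρ = 1000 × 1.0009240 = 1000.924 kg m⁻³.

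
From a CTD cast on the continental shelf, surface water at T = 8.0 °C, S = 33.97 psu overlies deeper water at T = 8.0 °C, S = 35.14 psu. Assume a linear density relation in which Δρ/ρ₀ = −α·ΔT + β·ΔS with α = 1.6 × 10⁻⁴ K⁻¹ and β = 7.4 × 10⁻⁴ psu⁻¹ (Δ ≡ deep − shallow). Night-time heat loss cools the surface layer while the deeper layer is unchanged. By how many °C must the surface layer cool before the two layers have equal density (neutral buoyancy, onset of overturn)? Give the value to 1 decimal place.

5.4 °C

Neutral buoyancy requires Δρ = 0, i.e. −α(T_deep − T_surf′) + β(S_deep − S_surf) = 0.
T_surf′ = T_deep − (β/α)·ΔS = 8.0 − (7.4 × 10⁻⁴/1.6 × 10⁻⁴)·(+1.17) = 2.589 °C.
Cooling required: 8.0 − (2.589) = 5.411 °C.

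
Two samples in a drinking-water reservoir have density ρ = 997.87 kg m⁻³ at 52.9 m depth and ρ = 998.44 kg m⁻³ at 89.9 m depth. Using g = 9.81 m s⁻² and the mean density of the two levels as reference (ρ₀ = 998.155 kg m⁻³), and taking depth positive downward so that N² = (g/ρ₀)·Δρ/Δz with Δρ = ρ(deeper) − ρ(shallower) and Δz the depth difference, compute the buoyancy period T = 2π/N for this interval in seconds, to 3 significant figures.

511 s

Δρ = 998.44 − 997.87 = 0.57 kg m⁻³ over Δz = 89.9 − 52.9 = 37 m.
N² = (9.81/998.155) × (0.57/37) = 1.5141 × 10⁻⁴ s⁻².
N = √(1.5141 × 10⁻⁴) = 0.012305 rad s⁻¹, so T = 2π/N = 510.62 s ≈ 511 s.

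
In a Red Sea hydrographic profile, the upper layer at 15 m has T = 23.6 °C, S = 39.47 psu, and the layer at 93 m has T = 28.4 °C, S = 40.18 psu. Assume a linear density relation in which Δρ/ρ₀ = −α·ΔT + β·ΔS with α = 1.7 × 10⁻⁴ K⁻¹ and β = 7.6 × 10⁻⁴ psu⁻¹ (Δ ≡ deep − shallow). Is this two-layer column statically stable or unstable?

ΔT = 28.4 − 23.6 = +4.8 K and ΔS = 40.18 − 39.47 = +0.71 psu (deep − shallow).
−αΔT = -8.16 × 10⁻⁴; βΔS = 5.396 × 10⁻⁴; sum Δρ/ρ₀ = -2.764 × 10⁻⁴.
Δρ/ρ₀ < 0, so Δρ < 0: deeper water is lighter → statically unstable; the column would overturn.

unstable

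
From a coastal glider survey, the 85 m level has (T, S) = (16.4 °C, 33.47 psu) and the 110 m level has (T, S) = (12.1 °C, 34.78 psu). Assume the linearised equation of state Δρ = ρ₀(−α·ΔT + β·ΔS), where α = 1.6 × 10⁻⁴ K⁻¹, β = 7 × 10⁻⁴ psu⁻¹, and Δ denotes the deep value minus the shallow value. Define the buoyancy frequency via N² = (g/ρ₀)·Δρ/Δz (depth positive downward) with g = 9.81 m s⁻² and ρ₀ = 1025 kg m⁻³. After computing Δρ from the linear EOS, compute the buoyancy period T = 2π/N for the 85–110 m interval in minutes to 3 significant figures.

ΔT = -4.3 K, ΔS = +1.31 psu (deep − shallow).
Δρ/ρ₀ = −αΔT + βΔS = 6.88 × 10⁻⁴ + 9.17 × 10⁻⁴ = 1.605 × 10⁻³, so Δρ ≈ 1.645 kg m⁻³.
N² = (g/ρ₀)·Δρ/Δz = g·(Δρ/ρ₀)/Δz = 9.81 × 1.605 × 10⁻³ / 25 = 6.2980 × 10⁻⁴ s⁻².
N = √(6.2980 × 10⁻⁴) = 0.025096 rad s⁻¹ → T = 2π/N = 250.37 s = 4.1728 min ≈ 4.17 min.

4.17 min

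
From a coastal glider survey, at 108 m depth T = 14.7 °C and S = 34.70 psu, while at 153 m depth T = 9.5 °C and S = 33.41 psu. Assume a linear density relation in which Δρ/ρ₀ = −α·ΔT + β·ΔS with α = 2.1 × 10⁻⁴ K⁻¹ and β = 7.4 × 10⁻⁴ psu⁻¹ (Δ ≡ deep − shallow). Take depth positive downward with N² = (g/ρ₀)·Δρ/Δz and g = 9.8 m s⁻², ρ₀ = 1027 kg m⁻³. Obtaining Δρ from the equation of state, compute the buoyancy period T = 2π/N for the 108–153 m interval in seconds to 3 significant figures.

ΔT = -5.2 K, ΔS = -1.29 psu (deep − shallow).
Δρ/ρ₀ = −αΔT + βΔS = 1.092 × 10⁻³ − 9.546 × 10⁻⁴ = 1.374 × 10⁻⁴, so Δρ ≈ 0.1411 kg m⁻³.
N² = (g/ρ₀)·Δρ/Δz = g·(Δρ/ρ₀)/Δz = 9.8 × 1.374 × 10⁻⁴ / 45 = 2.9923 × 10⁻⁵ s⁻².
N = √(2.9923 × 10⁻⁵) = 5.4702 × 10⁻³ rad s⁻¹ → T = 2π/N = 1.1486 × 10³ s ≈ 1.15 × 10³ s.

1.15 × 10³ s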